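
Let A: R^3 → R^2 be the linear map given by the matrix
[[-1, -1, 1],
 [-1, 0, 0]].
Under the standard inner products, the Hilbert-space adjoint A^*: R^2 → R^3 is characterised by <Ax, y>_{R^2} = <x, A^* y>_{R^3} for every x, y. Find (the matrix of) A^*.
A^* = A^T =
[[-1, -1],
 [-1, 0],
 [1, 0]]

For real matrices with standard dot products, the defining identity <Ax, y> = <x, A^* y> gives (Ax)^T y = x^T (A^*) y, i.e. x^T A^T y = x^T (A^*) y. Since this holds for all x, y, we must have A^* = A^T. Therefore
A^* =
[[-1, -1],
 [-1, 0],
 [1, 0]].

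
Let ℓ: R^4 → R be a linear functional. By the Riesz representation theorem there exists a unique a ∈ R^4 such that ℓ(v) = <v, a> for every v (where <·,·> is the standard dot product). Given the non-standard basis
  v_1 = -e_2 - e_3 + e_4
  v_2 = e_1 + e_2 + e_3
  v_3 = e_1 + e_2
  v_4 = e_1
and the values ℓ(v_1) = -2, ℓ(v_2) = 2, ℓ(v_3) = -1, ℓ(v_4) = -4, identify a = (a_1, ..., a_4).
a = (-4, 3, 3, 4)

Write a = (a_1, ..., a_4) in the standard basis. For each basis vector v_i, ℓ(v_i) = <v_i, a> is a linear equation in the a_j's. Collect the n equations into a matrix system V a = ℓ, where row i of V is v_i (expressed in the standard basis). Since V is invertible (lower-triangular with 1s on the diagonal, up to permutation), solve by back-substitution:
  V =
[[0, -1, -1, 1],
 [1, 1, 1, 0],
 [1, 1, 0, 0],
 [1, 0, 0, 0]]
  V a = (-2, 2, -1, -4)
Solving gives a = (-4, 3, 3, 4).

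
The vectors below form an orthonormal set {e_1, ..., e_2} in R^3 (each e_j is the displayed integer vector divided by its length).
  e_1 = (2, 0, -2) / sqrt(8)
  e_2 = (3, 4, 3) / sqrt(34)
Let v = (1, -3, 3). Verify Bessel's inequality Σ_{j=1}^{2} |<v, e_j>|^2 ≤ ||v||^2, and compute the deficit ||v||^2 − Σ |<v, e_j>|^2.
Σ |<v, e_j>|^2 = 2; ||v||^2 = 19; deficit = 17

Write each e_j = u_j / sqrt(<u_j, u_j>) where u_j is the displayed integer vector. Then <v, e_j> = <v, u_j> / sqrt(<u_j, u_j>), so |<v, e_j>|^2 = <v, u_j>^2 / <u_j, u_j>.
Coefficients: <v, e_1> = -4/sqrt(8), <v, e_2> = 0/sqrt(34).
Square and sum: Σ |<v, e_j>|^2 = 2.
Compute ||v||^2 = v·v = 19.
Deficit = 19 − 2 = 17 ≥ 0, confirming Bessel's inequality. (The deficit equals ||v − Σ <v,e_j> e_j||^2, the squared distance from v to span{e_j}.)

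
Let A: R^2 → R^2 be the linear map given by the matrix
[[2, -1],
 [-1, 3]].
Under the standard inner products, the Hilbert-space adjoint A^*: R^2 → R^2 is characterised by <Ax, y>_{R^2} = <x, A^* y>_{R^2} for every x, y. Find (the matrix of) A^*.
A^* = A^T =
[[2, -1],
 [-1, 3]]

For real matrices with standard dot products, the defining identity <Ax, y> = <x, A^* y> gives (Ax)^T y = x^T (A^*) y, i.e. x^T A^T y = x^T (A^*) y. Since this holds for all x, y, we must have A^* = A^T. Therefore
A^* =
[[2, -1],
 [-1, 3]].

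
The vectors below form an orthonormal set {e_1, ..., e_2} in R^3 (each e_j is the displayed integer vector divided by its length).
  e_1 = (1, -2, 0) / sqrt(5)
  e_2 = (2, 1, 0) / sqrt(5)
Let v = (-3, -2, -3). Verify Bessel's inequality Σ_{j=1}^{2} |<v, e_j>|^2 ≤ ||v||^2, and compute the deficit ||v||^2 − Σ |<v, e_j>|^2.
Σ |<v, e_j>|^2 = 13; ||v||^2 = 22; deficit = 9

Write each e_j = u_j / sqrt(<u_j, u_j>) where u_j is the displayed integer vector. Then <v, e_j> = <v, u_j> / sqrt(<u_j, u_j>), so |<v, e_j>|^2 = <v, u_j>^2 / <u_j, u_j>.
Coefficients: <v, e_1> = 1/sqrt(5), <v, e_2> = -8/sqrt(5).
Square and sum: Σ |<v, e_j>|^2 = 13.
Compute ||v||^2 = v·v = 22.
Deficit = 22 − 13 = 9 ≥ 0, confirming Bessel's inequality. (The deficit equals ||v − Σ <v,e_j> e_j||^2, the squared distance from v to span{e_j}.)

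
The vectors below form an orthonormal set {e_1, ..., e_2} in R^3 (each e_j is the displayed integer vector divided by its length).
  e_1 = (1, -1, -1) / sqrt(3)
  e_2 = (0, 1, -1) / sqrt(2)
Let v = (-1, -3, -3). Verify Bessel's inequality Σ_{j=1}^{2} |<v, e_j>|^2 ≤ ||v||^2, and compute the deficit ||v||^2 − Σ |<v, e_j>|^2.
Σ |<v, e_j>|^2 = 25/3; ||v||^2 = 19; deficit = 32/3

Write each e_j = u_j / sqrt(<u_j, u_j>) where u_j is the displayed integer vector. Then <v, e_j> = <v, u_j> / sqrt(<u_j, u_j>), so |<v, e_j>|^2 = <v, u_j>^2 / <u_j, u_j>.
Coefficients: <v, e_1> = 5/sqrt(3), <v, e_2> = 0/sqrt(2).
Square and sum: Σ |<v, e_j>|^2 = 25/3.
Compute ||v||^2 = v·v = 19.
Deficit = 19 − 25/3 = 32/3 ≥ 0, confirming Bessel's inequality. (The deficit equals ||v − Σ <v,e_j> e_j||^2, the squared distance from v to span{e_j}.)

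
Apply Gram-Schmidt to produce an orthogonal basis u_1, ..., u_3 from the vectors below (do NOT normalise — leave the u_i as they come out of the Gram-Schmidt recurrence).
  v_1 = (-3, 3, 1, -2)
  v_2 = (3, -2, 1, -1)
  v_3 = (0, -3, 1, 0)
Orthogonal basis:
  u_1 = (-3, 3, 1, -2)
  u_2 = (33/23, -10/23, 35/23, -47/23)
  u_3 = (-101/67, -365/201, 172/201, -7/201)

Apply the Gram-Schmidt recurrence
  u_1 = v_1
  u_i = v_i − Σ_{j<i} ((v_i · u_j) / (u_j · u_j)) · u_j.

Step by step this gives:
  u_1 = (-3, 3, 1, -2)
  u_2 = (33/23, -10/23, 35/23, -47/23)
  u_3 = (-101/67, -365/201, 172/201, -7/201)

Orthogonality check:
  u_2 · u_1 = 0 (should be 0)
  u_3 · u_1 = 0 (should be 0)
  u_3 · u_2 = 0 (should be 0)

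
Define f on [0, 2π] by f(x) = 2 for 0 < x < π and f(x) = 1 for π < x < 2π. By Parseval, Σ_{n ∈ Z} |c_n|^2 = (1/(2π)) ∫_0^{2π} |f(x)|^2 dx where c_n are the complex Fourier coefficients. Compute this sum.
Σ |c_n|^2 = 5/2

Parseval equates the L^2 energy of f (normalised by 1/(2π)) with the ℓ^2 sum of its Fourier coefficients: (1/(2π)) ∫_0^{2π} |f|^2 = Σ |c_n|^2.
Compute the left side: (1/(2π)) [∫_0^π 2^2 dx + ∫_π^{2π} 1^2 dx] = (1/(2π)) · (4π + 1π) = (4 + 1)/2 = 5/2.
So Σ_{n ∈ Z} |c_n|^2 = 5/2.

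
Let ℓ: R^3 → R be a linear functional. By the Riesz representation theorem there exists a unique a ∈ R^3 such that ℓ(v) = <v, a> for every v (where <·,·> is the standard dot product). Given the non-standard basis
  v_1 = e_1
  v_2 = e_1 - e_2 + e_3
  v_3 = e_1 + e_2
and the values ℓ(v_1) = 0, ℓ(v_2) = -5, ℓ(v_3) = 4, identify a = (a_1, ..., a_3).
a = (0, 4, -1)

Write a = (a_1, ..., a_3) in the standard basis. For each basis vector v_i, ℓ(v_i) = <v_i, a> is a linear equation in the a_j's. Collect the n equations into a matrix system V a = ℓ, where row i of V is v_i (expressed in the standard basis). Since V is invertible (lower-triangular with 1s on the diagonal, up to permutation), solve by back-substitution:
  V =
[[1, 0, 0],
 [1, -1, 1],
 [1, 1, 0]]
  V a = (0, -5, 4)
Solving gives a = (0, 4, -1).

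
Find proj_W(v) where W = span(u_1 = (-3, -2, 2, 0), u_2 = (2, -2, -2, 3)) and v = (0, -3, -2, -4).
proj_W(v) = (-134/321, -16/321, 104/321, -22/107)

Set up U = [u_1 | ... | u_2] ∈ R^(4×2). The projector onto W = col(U) is P = U (U^T U)^(-1) U^T.
Compute U^T U =
  [17, -6]
  [-6, 21],
and U^T v = (2, -2).
Solve U^T U · c = U^T v for the coefficients: c = (10/107, -22/321). The projection is proj_W(v) = U c.
Check: (v - proj_W(v)) · u_1 = 0  (should be 0).
Check: (v - proj_W(v)) · u_2 = 0  (should be 0).
Result: proj_W(v) = (-134/321, -16/321, 104/321, -22/107).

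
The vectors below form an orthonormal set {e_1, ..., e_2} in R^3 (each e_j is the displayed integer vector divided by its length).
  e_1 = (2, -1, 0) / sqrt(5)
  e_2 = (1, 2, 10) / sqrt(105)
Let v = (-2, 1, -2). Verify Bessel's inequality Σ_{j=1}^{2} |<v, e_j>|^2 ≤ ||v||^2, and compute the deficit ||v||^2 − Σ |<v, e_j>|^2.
Σ |<v, e_j>|^2 = 185/21; ||v||^2 = 9; deficit = 4/21

Write each e_j = u_j / sqrt(<u_j, u_j>) where u_j is the displayed integer vector. Then <v, e_j> = <v, u_j> / sqrt(<u_j, u_j>), so |<v, e_j>|^2 = <v, u_j>^2 / <u_j, u_j>.
Coefficients: <v, e_1> = -5/sqrt(5), <v, e_2> = -20/sqrt(105).
Square and sum: Σ |<v, e_j>|^2 = 185/21.
Compute ||v||^2 = v·v = 9.
Deficit = 9 − 185/21 = 4/21 ≥ 0, confirming Bessel's inequality. (The deficit equals ||v − Σ <v,e_j> e_j||^2, the squared distance from v to span{e_j}.)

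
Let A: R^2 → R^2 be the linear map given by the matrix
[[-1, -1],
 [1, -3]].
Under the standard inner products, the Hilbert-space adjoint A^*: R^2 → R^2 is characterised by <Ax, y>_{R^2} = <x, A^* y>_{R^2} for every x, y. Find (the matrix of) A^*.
A^* = A^T =
[[-1, 1],
 [-1, -3]]

For real matrices with standard dot products, the defining identity <Ax, y> = <x, A^* y> gives (Ax)^T y = x^T (A^*) y, i.e. x^T A^T y = x^T (A^*) y. Since this holds for all x, y, we must have A^* = A^T. Therefore
A^* =
[[-1, 1],
 [-1, -3]].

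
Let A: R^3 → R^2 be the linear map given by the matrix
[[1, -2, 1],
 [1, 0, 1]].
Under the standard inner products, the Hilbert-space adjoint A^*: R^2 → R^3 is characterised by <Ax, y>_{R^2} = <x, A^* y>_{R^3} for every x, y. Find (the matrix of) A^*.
A^* = A^T =
[[1, 1],
 [-2, 0],
 [1, 1]]

For real matrices with standard dot products, the defining identity <Ax, y> = <x, A^* y> gives (Ax)^T y = x^T (A^*) y, i.e. x^T A^T y = x^T (A^*) y. Since this holds for all x, y, we must have A^* = A^T. Therefore
A^* =
[[1, 1],
 [-2, 0],
 [1, 1]].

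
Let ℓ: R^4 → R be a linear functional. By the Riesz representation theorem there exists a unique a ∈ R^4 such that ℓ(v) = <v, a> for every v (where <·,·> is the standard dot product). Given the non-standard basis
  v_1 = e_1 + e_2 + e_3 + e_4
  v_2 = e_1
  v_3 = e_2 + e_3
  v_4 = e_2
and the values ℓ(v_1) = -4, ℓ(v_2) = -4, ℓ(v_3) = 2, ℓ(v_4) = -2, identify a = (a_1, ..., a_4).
a = (-4, -2, 4, -2)

Write a = (a_1, ..., a_4) in the standard basis. For each basis vector v_i, ℓ(v_i) = <v_i, a> is a linear equation in the a_j's. Collect the n equations into a matrix system V a = ℓ, where row i of V is v_i (expressed in the standard basis). Since V is invertible (lower-triangular with 1s on the diagonal, up to permutation), solve by back-substitution:
  V =
[[1, 1, 1, 1],
 [1, 0, 0, 0],
 [0, 1, 1, 0],
 [0, 1, 0, 0]]
  V a = (-4, -4, 2, -2)
Solving gives a = (-4, -2, 4, -2).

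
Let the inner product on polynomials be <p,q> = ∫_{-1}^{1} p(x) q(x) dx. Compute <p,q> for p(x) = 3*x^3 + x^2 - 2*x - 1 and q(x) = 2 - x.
<p,q> = -38/15

Expand the product: p(x)·q(x) = -3*x^4 + 5*x^3 + 4*x^2 - 3*x - 2.
∫_{-1}^{1} of each monomial x^k gives [2/(k+1) if k even, 0 if k odd]. Integrating term-by-term (or equivalently evaluating the antiderivative F(x) = -3*x^5/5 + 5*x^4/4 + 4*x^3/3 - 3*x^2/2 - 2*x at the endpoints):
  F(1) − F(−1) = -91/60 − (61/60) = -38/15.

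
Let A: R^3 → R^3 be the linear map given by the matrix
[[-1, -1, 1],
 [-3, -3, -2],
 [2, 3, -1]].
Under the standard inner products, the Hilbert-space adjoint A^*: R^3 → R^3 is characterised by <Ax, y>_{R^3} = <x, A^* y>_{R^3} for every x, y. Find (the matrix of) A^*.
A^* = A^T =
[[-1, -3, 2],
 [-1, -3, 3],
 [1, -2, -1]]

For real matrices with standard dot products, the defining identity <Ax, y> = <x, A^* y> gives (Ax)^T y = x^T (A^*) y, i.e. x^T A^T y = x^T (A^*) y. Since this holds for all x, y, we must have A^* = A^T. Therefore
A^* =
[[-1, -3, 2],
 [-1, -3, 3],
 [1, -2, -1]].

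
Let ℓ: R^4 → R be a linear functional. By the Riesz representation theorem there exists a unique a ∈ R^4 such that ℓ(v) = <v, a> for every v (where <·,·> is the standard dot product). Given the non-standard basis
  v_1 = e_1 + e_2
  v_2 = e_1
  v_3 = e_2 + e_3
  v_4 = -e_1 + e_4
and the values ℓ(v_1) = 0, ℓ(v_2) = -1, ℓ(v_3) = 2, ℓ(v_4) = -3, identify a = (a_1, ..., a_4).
a = (-1, 1, 1, -4)

Write a = (a_1, ..., a_4) in the standard basis. For each basis vector v_i, ℓ(v_i) = <v_i, a> is a linear equation in the a_j's. Collect the n equations into a matrix system V a = ℓ, where row i of V is v_i (expressed in the standard basis). Since V is invertible (lower-triangular with 1s on the diagonal, up to permutation), solve by back-substitution:
  V =
[[1, 1, 0, 0],
 [1, 0, 0, 0],
 [0, 1, 1, 0],
 [-1, 0, 0, 1]]
  V a = (0, -1, 2, -3)
Solving gives a = (-1, 1, 1, -4).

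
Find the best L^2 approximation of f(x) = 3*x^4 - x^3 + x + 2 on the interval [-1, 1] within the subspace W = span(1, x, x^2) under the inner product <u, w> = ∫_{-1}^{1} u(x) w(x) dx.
g(x) = 18*x^2/7 + 2*x/5 + 61/35

The best approximation g ∈ W is the orthogonal projection of f onto W. Writing g = a_0 + a_1 x + a_2 x^2, the coefficients solve the normal equations G · a = b where
  G_{ij} = <φ_i, φ_j> and b_i = <f, φ_i>, with φ_0 = 1, φ_1 = x, φ_2 = x^2.
G =
  [2, 0, 2/3]
  [0, 2/3, 0]
  [2/3, 0, 2/5],
b = (26/5, 4/15, 46/21).
Solving gives a_0 = 61/35, a_1 = 2/5, a_2 = 18/7, so
  g(x) = 18*x^2/7 + 2*x/5 + 61/35.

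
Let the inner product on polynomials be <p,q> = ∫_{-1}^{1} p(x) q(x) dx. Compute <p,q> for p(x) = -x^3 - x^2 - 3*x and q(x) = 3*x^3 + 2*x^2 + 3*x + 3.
<p,q> = -506/35

Expand the product: p(x)·q(x) = -3*x^6 - 5*x^5 - 14*x^4 - 12*x^3 - 12*x^2 - 9*x.
∫_{-1}^{1} of each monomial x^k gives [2/(k+1) if k even, 0 if k odd]. Integrating term-by-term (or equivalently evaluating the antiderivative F(x) = -3*x^7/7 - 5*x^6/6 - 14*x^5/5 - 3*x^4 - 4*x^3 - 9*x^2/2 at the endpoints):
  F(1) − F(−1) = -1634/105 − (-116/105) = -506/35.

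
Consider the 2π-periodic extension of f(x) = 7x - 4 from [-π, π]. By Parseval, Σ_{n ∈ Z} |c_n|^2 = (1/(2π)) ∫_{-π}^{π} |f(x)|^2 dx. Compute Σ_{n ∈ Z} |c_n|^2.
Σ |c_n|^2 = 49π^2/3 + 16

Expand and integrate term by term over [-π, π]:
  ∫ (7x)^2 dx = 49·(2π^3/3); ∫ 2·7·(-4)·x dx = 0 (odd integrand); ∫ (-4)^2 dx = 16·2π.
So (1/(2π)) ∫_{-π}^{π} (7x - 4)^2 dx = 49π^2/3 + 16 = 49π^2/3 + 16.
Parseval ⇒ Σ |c_n|^2 = 49π^2/3 + 16.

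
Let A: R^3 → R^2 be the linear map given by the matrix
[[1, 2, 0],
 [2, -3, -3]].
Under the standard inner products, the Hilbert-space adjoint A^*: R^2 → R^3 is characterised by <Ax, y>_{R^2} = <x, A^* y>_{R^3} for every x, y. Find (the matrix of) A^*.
A^* = A^T =
[[1, 2],
 [2, -3],
 [0, -3]]

For real matrices with standard dot products, the defining identity <Ax, y> = <x, A^* y> gives (Ax)^T y = x^T (A^*) y, i.e. x^T A^T y = x^T (A^*) y. Since this holds for all x, y, we must have A^* = A^T. Therefore
A^* =
[[1, 2],
 [2, -3],
 [0, -3]].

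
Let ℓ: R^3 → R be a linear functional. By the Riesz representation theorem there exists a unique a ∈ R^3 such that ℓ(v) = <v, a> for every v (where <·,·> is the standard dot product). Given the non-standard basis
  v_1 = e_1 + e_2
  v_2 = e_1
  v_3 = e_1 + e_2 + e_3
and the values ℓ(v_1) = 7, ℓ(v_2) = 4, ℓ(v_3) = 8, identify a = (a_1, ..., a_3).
a = (4, 3, 1)

Write a = (a_1, ..., a_3) in the standard basis. For each basis vector v_i, ℓ(v_i) = <v_i, a> is a linear equation in the a_j's. Collect the n equations into a matrix system V a = ℓ, where row i of V is v_i (expressed in the standard basis). Since V is invertible (lower-triangular with 1s on the diagonal, up to permutation), solve by back-substitution:
  V =
[[1, 1, 0],
 [1, 0, 0],
 [1, 1, 1]]
  V a = (7, 4, 8)
Solving gives a = (4, 3, 1).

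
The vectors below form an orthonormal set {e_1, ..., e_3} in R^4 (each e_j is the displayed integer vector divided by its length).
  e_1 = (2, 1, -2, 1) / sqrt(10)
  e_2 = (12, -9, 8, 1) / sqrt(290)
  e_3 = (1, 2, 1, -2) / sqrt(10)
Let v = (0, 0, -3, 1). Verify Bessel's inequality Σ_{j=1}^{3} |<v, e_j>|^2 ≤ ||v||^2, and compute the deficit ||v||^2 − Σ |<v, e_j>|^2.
Σ |<v, e_j>|^2 = 535/58; ||v||^2 = 10; deficit = 45/58

Write each e_j = u_j / sqrt(<u_j, u_j>) where u_j is the displayed integer vector. Then <v, e_j> = <v, u_j> / sqrt(<u_j, u_j>), so |<v, e_j>|^2 = <v, u_j>^2 / <u_j, u_j>.
Coefficients: <v, e_1> = 7/sqrt(10), <v, e_2> = -23/sqrt(290), <v, e_3> = -5/sqrt(10).
Square and sum: Σ |<v, e_j>|^2 = 535/58.
Compute ||v||^2 = v·v = 10.
Deficit = 10 − 535/58 = 45/58 ≥ 0, confirming Bessel's inequality. (The deficit equals ||v − Σ <v,e_j> e_j||^2, the squared distance from v to span{e_j}.)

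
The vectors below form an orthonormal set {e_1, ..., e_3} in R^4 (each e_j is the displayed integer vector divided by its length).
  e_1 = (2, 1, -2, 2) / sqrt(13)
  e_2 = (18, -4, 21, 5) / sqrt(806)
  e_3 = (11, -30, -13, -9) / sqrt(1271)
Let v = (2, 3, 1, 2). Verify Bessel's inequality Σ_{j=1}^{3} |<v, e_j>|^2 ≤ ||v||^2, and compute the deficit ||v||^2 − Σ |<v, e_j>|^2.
Σ |<v, e_j>|^2 = 1451/82; ||v||^2 = 18; deficit = 25/82

Write each e_j = u_j / sqrt(<u_j, u_j>) where u_j is the displayed integer vector. Then <v, e_j> = <v, u_j> / sqrt(<u_j, u_j>), so |<v, e_j>|^2 = <v, u_j>^2 / <u_j, u_j>.
Coefficients: <v, e_1> = 9/sqrt(13), <v, e_2> = 55/sqrt(806), <v, e_3> = -99/sqrt(1271).
Square and sum: Σ |<v, e_j>|^2 = 1451/82.
Compute ||v||^2 = v·v = 18.
Deficit = 18 − 1451/82 = 25/82 ≥ 0, confirming Bessel's inequality. (The deficit equals ||v − Σ <v,e_j> e_j||^2, the squared distance from v to span{e_j}.)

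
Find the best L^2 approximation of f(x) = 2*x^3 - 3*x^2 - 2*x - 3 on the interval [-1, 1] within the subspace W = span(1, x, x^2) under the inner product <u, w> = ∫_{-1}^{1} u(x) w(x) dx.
g(x) = -3*x^2 - 4*x/5 - 3

The best approximation g ∈ W is the orthogonal projection of f onto W. Writing g = a_0 + a_1 x + a_2 x^2, the coefficients solve the normal equations G · a = b where
  G_{ij} = <φ_i, φ_j> and b_i = <f, φ_i>, with φ_0 = 1, φ_1 = x, φ_2 = x^2.
G =
  [2, 0, 2/3]
  [0, 2/3, 0]
  [2/3, 0, 2/5],
b = (-8, -8/15, -16/5).
Solving gives a_0 = -3, a_1 = -4/5, a_2 = -3, so
  g(x) = -3*x^2 - 4*x/5 - 3.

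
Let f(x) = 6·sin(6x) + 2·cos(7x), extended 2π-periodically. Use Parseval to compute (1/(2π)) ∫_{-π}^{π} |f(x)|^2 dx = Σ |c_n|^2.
Σ |c_n|^2 = 20

Expand |f|^2 and use orthogonality of {sin(nx), cos(mx)} on [-π, π]:
  ∫_{-π}^{π} sin(nx)^2 dx = π, ∫ cos(mx)^2 dx = π, and cross terms integrate to 0.
So ∫_{-π}^{π} f(x)^2 dx = 6^2 · π + 2^2 · π = (36 + 4)π.
Divide by 2π: (36 + 4)/2 = 20.
By Parseval, this equals Σ |c_n|^2.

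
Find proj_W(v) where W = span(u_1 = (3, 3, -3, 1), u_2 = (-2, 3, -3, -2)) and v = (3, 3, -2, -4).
proj_W(v) = (249/314, 939/314, -939/314, -101/314)

Set up U = [u_1 | ... | u_2] ∈ R^(4×2). The projector onto W = col(U) is P = U (U^T U)^(-1) U^T.
Compute U^T U =
  [28, 10]
  [10, 26],
and U^T v = (20, 17).
Solve U^T U · c = U^T v for the coefficients: c = (175/314, 69/157). The projection is proj_W(v) = U c.
Check: (v - proj_W(v)) · u_1 = 0  (should be 0).
Check: (v - proj_W(v)) · u_2 = 0  (should be 0).
Result: proj_W(v) = (249/314, 939/314, -939/314, -101/314).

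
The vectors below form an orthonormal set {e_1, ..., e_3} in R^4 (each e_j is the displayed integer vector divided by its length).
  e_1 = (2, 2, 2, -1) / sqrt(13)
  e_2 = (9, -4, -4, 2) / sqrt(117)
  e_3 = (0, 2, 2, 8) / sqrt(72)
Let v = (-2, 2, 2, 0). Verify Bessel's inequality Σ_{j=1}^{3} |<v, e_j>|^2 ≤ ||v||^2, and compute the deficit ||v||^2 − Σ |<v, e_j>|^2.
Σ |<v, e_j>|^2 = 12; ||v||^2 = 12; deficit = 0

Write each e_j = u_j / sqrt(<u_j, u_j>) where u_j is the displayed integer vector. Then <v, e_j> = <v, u_j> / sqrt(<u_j, u_j>), so |<v, e_j>|^2 = <v, u_j>^2 / <u_j, u_j>.
Coefficients: <v, e_1> = 4/sqrt(13), <v, e_2> = -34/sqrt(117), <v, e_3> = 8/sqrt(72).
Square and sum: Σ |<v, e_j>|^2 = 12.
Compute ||v||^2 = v·v = 12.
Deficit = 12 − 12 = 0 ≥ 0, confirming Bessel's inequality. (The deficit equals ||v − Σ <v,e_j> e_j||^2, the squared distance from v to span{e_j}.)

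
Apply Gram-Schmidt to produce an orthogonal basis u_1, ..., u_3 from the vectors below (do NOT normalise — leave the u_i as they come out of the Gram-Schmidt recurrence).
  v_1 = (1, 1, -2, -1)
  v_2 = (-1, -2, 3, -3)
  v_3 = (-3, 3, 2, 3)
Orthogonal basis:
  u_1 = (1, 1, -2, -1)
  u_2 = (-1/7, -8/7, 9/7, -27/7)
  u_3 = (-262/125, 404/125, 108/125, -74/125)

Apply the Gram-Schmidt recurrence
  u_1 = v_1
  u_i = v_i − Σ_{j<i} ((v_i · u_j) / (u_j · u_j)) · u_j.

Step by step this gives:
  u_1 = (1, 1, -2, -1)
  u_2 = (-1/7, -8/7, 9/7, -27/7)
  u_3 = (-262/125, 404/125, 108/125, -74/125)

Orthogonality check:
  u_2 · u_1 = 0 (should be 0)
  u_3 · u_1 = 0 (should be 0)
  u_3 · u_2 = 0 (should be 0)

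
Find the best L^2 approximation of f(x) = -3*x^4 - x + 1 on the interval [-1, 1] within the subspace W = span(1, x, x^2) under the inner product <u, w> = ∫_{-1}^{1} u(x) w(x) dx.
g(x) = -18*x^2/7 - x + 44/35

The best approximation g ∈ W is the orthogonal projection of f onto W. Writing g = a_0 + a_1 x + a_2 x^2, the coefficients solve the normal equations G · a = b where
  G_{ij} = <φ_i, φ_j> and b_i = <f, φ_i>, with φ_0 = 1, φ_1 = x, φ_2 = x^2.
G =
  [2, 0, 2/3]
  [0, 2/3, 0]
  [2/3, 0, 2/5],
b = (4/5, -2/3, -4/21).
Solving gives a_0 = 44/35, a_1 = -1, a_2 = -18/7, so
  g(x) = -18*x^2/7 - x + 44/35.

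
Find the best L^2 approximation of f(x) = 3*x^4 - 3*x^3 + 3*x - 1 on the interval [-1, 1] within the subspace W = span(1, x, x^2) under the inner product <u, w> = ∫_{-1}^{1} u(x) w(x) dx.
g(x) = 18*x^2/7 + 6*x/5 - 44/35

The best approximation g ∈ W is the orthogonal projection of f onto W. Writing g = a_0 + a_1 x + a_2 x^2, the coefficients solve the normal equations G · a = b where
  G_{ij} = <φ_i, φ_j> and b_i = <f, φ_i>, with φ_0 = 1, φ_1 = x, φ_2 = x^2.
G =
  [2, 0, 2/3]
  [0, 2/3, 0]
  [2/3, 0, 2/5],
b = (-4/5, 4/5, 4/21).
Solving gives a_0 = -44/35, a_1 = 6/5, a_2 = 18/7, so
  g(x) = 18*x^2/7 + 6*x/5 - 44/35.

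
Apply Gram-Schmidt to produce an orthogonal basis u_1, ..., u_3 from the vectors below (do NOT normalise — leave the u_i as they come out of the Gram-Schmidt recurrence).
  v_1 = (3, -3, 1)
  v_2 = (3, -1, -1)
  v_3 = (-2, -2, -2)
Orthogonal basis:
  u_1 = (3, -3, 1)
  u_2 = (24/19, 14/19, -30/19)
  u_3 = (-16/11, -24/11, -24/11)

Apply the Gram-Schmidt recurrence
  u_1 = v_1
  u_i = v_i − Σ_{j<i} ((v_i · u_j) / (u_j · u_j)) · u_j.

Step by step this gives:
  u_1 = (3, -3, 1)
  u_2 = (24/19, 14/19, -30/19)
  u_3 = (-16/11, -24/11, -24/11)

Orthogonality check:
  u_2 · u_1 = 0 (should be 0)
  u_3 · u_1 = 0 (should be 0)
  u_3 · u_2 = 0 (should be 0)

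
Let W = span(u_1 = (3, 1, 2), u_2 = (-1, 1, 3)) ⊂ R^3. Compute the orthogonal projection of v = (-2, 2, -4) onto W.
proj_W(v) = (-118/69, -82/69, -196/69)

Set up U = [u_1 | ... | u_2] ∈ R^(3×2). The projector onto W = col(U) is P = U (U^T U)^(-1) U^T.
Compute U^T U =
  [14, 4]
  [4, 11],
and U^T v = (-12, -8).
Solve U^T U · c = U^T v for the coefficients: c = (-50/69, -32/69). The projection is proj_W(v) = U c.
Check: (v - proj_W(v)) · u_1 = 0  (should be 0).
Check: (v - proj_W(v)) · u_2 = 0  (should be 0).
Result: proj_W(v) = (-118/69, -82/69, -196/69).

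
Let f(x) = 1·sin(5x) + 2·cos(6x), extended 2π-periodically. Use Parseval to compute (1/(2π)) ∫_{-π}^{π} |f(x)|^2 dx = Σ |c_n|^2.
Σ |c_n|^2 = 5/2

Expand |f|^2 and use orthogonality of {sin(nx), cos(mx)} on [-π, π]:
  ∫_{-π}^{π} sin(nx)^2 dx = π, ∫ cos(mx)^2 dx = π, and cross terms integrate to 0.
So ∫_{-π}^{π} f(x)^2 dx = 1^2 · π + 2^2 · π = (1 + 4)π.
Divide by 2π: (1 + 4)/2 = 5/2.
By Parseval, this equals Σ |c_n|^2.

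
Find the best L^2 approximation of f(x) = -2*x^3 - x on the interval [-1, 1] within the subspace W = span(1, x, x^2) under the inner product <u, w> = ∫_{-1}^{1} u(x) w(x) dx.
g(x) = -11*x/5

The best approximation g ∈ W is the orthogonal projection of f onto W. Writing g = a_0 + a_1 x + a_2 x^2, the coefficients solve the normal equations G · a = b where
  G_{ij} = <φ_i, φ_j> and b_i = <f, φ_i>, with φ_0 = 1, φ_1 = x, φ_2 = x^2.
G =
  [2, 0, 2/3]
  [0, 2/3, 0]
  [2/3, 0, 2/5],
b = (0, -22/15, 0).
Solving gives a_0 = 0, a_1 = -11/5, a_2 = 0, so
  g(x) = -11*x/5.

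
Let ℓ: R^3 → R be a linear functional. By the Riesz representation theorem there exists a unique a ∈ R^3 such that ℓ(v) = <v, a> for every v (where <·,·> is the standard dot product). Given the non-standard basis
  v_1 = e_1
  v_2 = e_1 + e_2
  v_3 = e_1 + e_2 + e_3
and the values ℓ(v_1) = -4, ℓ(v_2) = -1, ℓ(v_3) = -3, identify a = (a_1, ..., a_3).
a = (-4, 3, -2)

Write a = (a_1, ..., a_3) in the standard basis. For each basis vector v_i, ℓ(v_i) = <v_i, a> is a linear equation in the a_j's. Collect the n equations into a matrix system V a = ℓ, where row i of V is v_i (expressed in the standard basis). Since V is invertible (lower-triangular with 1s on the diagonal, up to permutation), solve by back-substitution:
  V =
[[1, 0, 0],
 [1, 1, 0],
 [1, 1, 1]]
  V a = (-4, -1, -3)
Solving gives a = (-4, 3, -2).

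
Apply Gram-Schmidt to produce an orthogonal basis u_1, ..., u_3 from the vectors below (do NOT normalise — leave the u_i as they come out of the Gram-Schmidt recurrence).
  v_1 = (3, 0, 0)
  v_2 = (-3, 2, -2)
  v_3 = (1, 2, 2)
Orthogonal basis:
  u_1 = (3, 0, 0)
  u_2 = (0, 2, -2)
  u_3 = (0, 2, 2)

Apply the Gram-Schmidt recurrence
  u_1 = v_1
  u_i = v_i − Σ_{j<i} ((v_i · u_j) / (u_j · u_j)) · u_j.

Step by step this gives:
  u_1 = (3, 0, 0)
  u_2 = (0, 2, -2)
  u_3 = (0, 2, 2)

Orthogonality check:
  u_2 · u_1 = 0 (should be 0)
  u_3 · u_1 = 0 (should be 0)
  u_3 · u_2 = 0 (should be 0)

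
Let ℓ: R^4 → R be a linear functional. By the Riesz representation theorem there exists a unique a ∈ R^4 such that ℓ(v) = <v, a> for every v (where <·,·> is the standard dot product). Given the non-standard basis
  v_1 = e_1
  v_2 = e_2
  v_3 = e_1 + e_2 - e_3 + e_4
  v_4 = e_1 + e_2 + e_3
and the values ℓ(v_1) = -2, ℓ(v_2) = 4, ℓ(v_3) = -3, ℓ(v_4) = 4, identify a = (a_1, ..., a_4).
a = (-2, 4, 2, -3)

Write a = (a_1, ..., a_4) in the standard basis. For each basis vector v_i, ℓ(v_i) = <v_i, a> is a linear equation in the a_j's. Collect the n equations into a matrix system V a = ℓ, where row i of V is v_i (expressed in the standard basis). Since V is invertible (lower-triangular with 1s on the diagonal, up to permutation), solve by back-substitution:
  V =
[[1, 0, 0, 0],
 [0, 1, 0, 0],
 [1, 1, -1, 1],
 [1, 1, 1, 0]]
  V a = (-2, 4, -3, 4)
Solving gives a = (-2, 4, 2, -3).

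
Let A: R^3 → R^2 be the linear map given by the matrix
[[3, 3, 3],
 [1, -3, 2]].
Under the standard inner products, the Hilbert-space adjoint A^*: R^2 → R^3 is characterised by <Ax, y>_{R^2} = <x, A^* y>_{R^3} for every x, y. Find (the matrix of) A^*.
A^* = A^T =
[[3, 1],
 [3, -3],
 [3, 2]]

For real matrices with standard dot products, the defining identity <Ax, y> = <x, A^* y> gives (Ax)^T y = x^T (A^*) y, i.e. x^T A^T y = x^T (A^*) y. Since this holds for all x, y, we must have A^* = A^T. Therefore
A^* =
[[3, 1],
 [3, -3],
 [3, 2]].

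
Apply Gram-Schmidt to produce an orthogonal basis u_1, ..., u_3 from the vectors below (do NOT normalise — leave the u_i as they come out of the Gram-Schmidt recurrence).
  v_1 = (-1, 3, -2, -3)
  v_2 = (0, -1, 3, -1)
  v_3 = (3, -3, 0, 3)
Orthogonal basis:
  u_1 = (-1, 3, -2, -3)
  u_2 = (-6/23, -5/23, 57/23, -41/23)
  u_3 = (60/31, -12/31, -12/31, -24/31)

Apply the Gram-Schmidt recurrence
  u_1 = v_1
  u_i = v_i − Σ_{j<i} ((v_i · u_j) / (u_j · u_j)) · u_j.

Step by step this gives:
  u_1 = (-1, 3, -2, -3)
  u_2 = (-6/23, -5/23, 57/23, -41/23)
  u_3 = (60/31, -12/31, -12/31, -24/31)

Orthogonality check:
  u_2 · u_1 = 0 (should be 0)
  u_3 · u_1 = 0 (should be 0)
  u_3 · u_2 = 0 (should be 0)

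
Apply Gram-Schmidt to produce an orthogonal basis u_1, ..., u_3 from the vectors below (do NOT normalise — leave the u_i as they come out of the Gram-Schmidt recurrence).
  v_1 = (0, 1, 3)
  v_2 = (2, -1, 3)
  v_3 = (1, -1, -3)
Orthogonal basis:
  u_1 = (0, 1, 3)
  u_2 = (2, -9/5, 3/5)
  u_3 = (9/19, 9/19, -3/19)

Apply the Gram-Schmidt recurrence
  u_1 = v_1
  u_i = v_i − Σ_{j<i} ((v_i · u_j) / (u_j · u_j)) · u_j.

Step by step this gives:
  u_1 = (0, 1, 3)
  u_2 = (2, -9/5, 3/5)
  u_3 = (9/19, 9/19, -3/19)

Orthogonality check:
  u_2 · u_1 = 0 (should be 0)
  u_3 · u_1 = 0 (should be 0)
  u_3 · u_2 = 0 (should be 0)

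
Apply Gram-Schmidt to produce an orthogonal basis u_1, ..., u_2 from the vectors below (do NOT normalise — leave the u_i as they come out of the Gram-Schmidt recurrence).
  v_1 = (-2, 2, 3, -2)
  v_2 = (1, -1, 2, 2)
Orthogonal basis:
  u_1 = (-2, 2, 3, -2)
  u_2 = (17/21, -17/21, 16/7, 38/21)

Apply the Gram-Schmidt recurrence
  u_1 = v_1
  u_i = v_i − Σ_{j<i} ((v_i · u_j) / (u_j · u_j)) · u_j.

Step by step this gives:
  u_1 = (-2, 2, 3, -2)
  u_2 = (17/21, -17/21, 16/7, 38/21)

Orthogonality check:
  u_2 · u_1 = 0 (should be 0)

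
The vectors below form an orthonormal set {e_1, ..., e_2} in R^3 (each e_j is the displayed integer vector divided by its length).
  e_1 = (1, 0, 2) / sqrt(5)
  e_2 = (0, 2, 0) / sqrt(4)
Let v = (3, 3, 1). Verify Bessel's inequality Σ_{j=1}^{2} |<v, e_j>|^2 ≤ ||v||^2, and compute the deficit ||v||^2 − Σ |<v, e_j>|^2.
Σ |<v, e_j>|^2 = 14; ||v||^2 = 19; deficit = 5

Write each e_j = u_j / sqrt(<u_j, u_j>) where u_j is the displayed integer vector. Then <v, e_j> = <v, u_j> / sqrt(<u_j, u_j>), so |<v, e_j>|^2 = <v, u_j>^2 / <u_j, u_j>.
Coefficients: <v, e_1> = 5/sqrt(5), <v, e_2> = 6/sqrt(4).
Square and sum: Σ |<v, e_j>|^2 = 14.
Compute ||v||^2 = v·v = 19.
Deficit = 19 − 14 = 5 ≥ 0, confirming Bessel's inequality. (The deficit equals ||v − Σ <v,e_j> e_j||^2, the squared distance from v to span{e_j}.)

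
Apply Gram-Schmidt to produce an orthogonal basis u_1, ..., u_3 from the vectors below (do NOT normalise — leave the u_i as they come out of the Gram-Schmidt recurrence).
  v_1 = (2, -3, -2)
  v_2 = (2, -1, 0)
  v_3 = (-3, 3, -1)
Orthogonal basis:
  u_1 = (2, -3, -2)
  u_2 = (20/17, 4/17, 14/17)
  u_3 = (5/9, 10/9, -10/9)

Apply the Gram-Schmidt recurrence
  u_1 = v_1
  u_i = v_i − Σ_{j<i} ((v_i · u_j) / (u_j · u_j)) · u_j.

Step by step this gives:
  u_1 = (2, -3, -2)
  u_2 = (20/17, 4/17, 14/17)
  u_3 = (5/9, 10/9, -10/9)

Orthogonality check:
  u_2 · u_1 = 0 (should be 0)
  u_3 · u_1 = 0 (should be 0)
  u_3 · u_2 = 0 (should be 0)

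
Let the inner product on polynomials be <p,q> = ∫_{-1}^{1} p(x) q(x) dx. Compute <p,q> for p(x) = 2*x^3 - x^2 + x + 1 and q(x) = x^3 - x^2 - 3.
<p,q> = -346/105

Expand the product: p(x)·q(x) = 2*x^6 - 3*x^5 + 2*x^4 - 6*x^3 + 2*x^2 - 3*x - 3.
∫_{-1}^{1} of each monomial x^k gives [2/(k+1) if k even, 0 if k odd]. Integrating term-by-term (or equivalently evaluating the antiderivative F(x) = 2*x^7/7 - x^6/2 + 2*x^5/5 - 3*x^4/2 + 2*x^3/3 - 3*x^2/2 - 3*x at the endpoints):
  F(1) − F(−1) = -1081/210 − (-389/210) = -346/105.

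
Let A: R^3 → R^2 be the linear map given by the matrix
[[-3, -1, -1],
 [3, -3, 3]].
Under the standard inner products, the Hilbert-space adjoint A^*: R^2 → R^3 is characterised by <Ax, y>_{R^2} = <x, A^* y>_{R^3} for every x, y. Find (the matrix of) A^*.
A^* = A^T =
[[-3, 3],
 [-1, -3],
 [-1, 3]]

For real matrices with standard dot products, the defining identity <Ax, y> = <x, A^* y> gives (Ax)^T y = x^T (A^*) y, i.e. x^T A^T y = x^T (A^*) y. Since this holds for all x, y, we must have A^* = A^T. Therefore
A^* =
[[-3, 3],
 [-1, -3],
 [-1, 3]].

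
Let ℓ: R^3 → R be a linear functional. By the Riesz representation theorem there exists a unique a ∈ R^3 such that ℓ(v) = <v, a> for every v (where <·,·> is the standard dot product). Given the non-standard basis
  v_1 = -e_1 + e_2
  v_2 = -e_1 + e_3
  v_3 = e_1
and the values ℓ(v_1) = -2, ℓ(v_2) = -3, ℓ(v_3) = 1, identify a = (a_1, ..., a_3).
a = (1, -1, -2)

Write a = (a_1, ..., a_3) in the standard basis. For each basis vector v_i, ℓ(v_i) = <v_i, a> is a linear equation in the a_j's. Collect the n equations into a matrix system V a = ℓ, where row i of V is v_i (expressed in the standard basis). Since V is invertible (lower-triangular with 1s on the diagonal, up to permutation), solve by back-substitution:
  V =
[[-1, 1, 0],
 [-1, 0, 1],
 [1, 0, 0]]
  V a = (-2, -3, 1)
Solving gives a = (1, -1, -2).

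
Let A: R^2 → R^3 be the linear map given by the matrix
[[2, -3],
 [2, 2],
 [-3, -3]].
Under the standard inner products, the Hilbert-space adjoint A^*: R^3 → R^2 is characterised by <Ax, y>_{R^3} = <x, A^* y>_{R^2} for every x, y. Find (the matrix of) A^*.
A^* = A^T =
[[2, 2, -3],
 [-3, 2, -3]]

For real matrices with standard dot products, the defining identity <Ax, y> = <x, A^* y> gives (Ax)^T y = x^T (A^*) y, i.e. x^T A^T y = x^T (A^*) y. Since this holds for all x, y, we must have A^* = A^T. Therefore
A^* =
[[2, 2, -3],
 [-3, 2, -3]].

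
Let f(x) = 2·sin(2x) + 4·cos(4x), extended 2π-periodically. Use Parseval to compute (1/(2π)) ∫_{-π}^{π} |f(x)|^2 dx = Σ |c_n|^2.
Σ |c_n|^2 = 10

Expand |f|^2 and use orthogonality of {sin(nx), cos(mx)} on [-π, π]:
  ∫_{-π}^{π} sin(nx)^2 dx = π, ∫ cos(mx)^2 dx = π, and cross terms integrate to 0.
So ∫_{-π}^{π} f(x)^2 dx = 2^2 · π + 4^2 · π = (4 + 16)π.
Divide by 2π: (4 + 16)/2 = 10.
By Parseval, this equals Σ |c_n|^2.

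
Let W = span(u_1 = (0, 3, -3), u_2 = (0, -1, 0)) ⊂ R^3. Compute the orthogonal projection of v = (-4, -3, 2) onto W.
proj_W(v) = (0, -3, 2)

Set up U = [u_1 | ... | u_2] ∈ R^(3×2). The projector onto W = col(U) is P = U (U^T U)^(-1) U^T.
Compute U^T U =
  [18, -3]
  [-3, 1],
and U^T v = (-15, 3).
Solve U^T U · c = U^T v for the coefficients: c = (-2/3, 1). The projection is proj_W(v) = U c.
Check: (v - proj_W(v)) · u_1 = 0  (should be 0).
Check: (v - proj_W(v)) · u_2 = 0  (should be 0).
Result: proj_W(v) = (0, -3, 2).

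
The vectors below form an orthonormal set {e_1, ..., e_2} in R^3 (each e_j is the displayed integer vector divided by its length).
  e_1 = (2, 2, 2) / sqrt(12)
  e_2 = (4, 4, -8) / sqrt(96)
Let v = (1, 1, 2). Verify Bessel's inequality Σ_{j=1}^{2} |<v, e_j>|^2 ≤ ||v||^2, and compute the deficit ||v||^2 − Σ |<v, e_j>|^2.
Σ |<v, e_j>|^2 = 6; ||v||^2 = 6; deficit = 0

Write each e_j = u_j / sqrt(<u_j, u_j>) where u_j is the displayed integer vector. Then <v, e_j> = <v, u_j> / sqrt(<u_j, u_j>), so |<v, e_j>|^2 = <v, u_j>^2 / <u_j, u_j>.
Coefficients: <v, e_1> = 8/sqrt(12), <v, e_2> = -8/sqrt(96).
Square and sum: Σ |<v, e_j>|^2 = 6.
Compute ||v||^2 = v·v = 6.
Deficit = 6 − 6 = 0 ≥ 0, confirming Bessel's inequality. (The deficit equals ||v − Σ <v,e_j> e_j||^2, the squared distance from v to span{e_j}.)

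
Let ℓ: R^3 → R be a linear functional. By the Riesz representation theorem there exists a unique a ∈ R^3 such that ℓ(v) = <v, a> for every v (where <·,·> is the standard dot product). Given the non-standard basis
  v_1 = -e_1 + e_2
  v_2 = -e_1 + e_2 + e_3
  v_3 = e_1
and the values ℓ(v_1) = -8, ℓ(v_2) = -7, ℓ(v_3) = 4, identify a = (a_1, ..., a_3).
a = (4, -4, 1)

Write a = (a_1, ..., a_3) in the standard basis. For each basis vector v_i, ℓ(v_i) = <v_i, a> is a linear equation in the a_j's. Collect the n equations into a matrix system V a = ℓ, where row i of V is v_i (expressed in the standard basis). Since V is invertible (lower-triangular with 1s on the diagonal, up to permutation), solve by back-substitution:
  V =
[[-1, 1, 0],
 [-1, 1, 1],
 [1, 0, 0]]
  V a = (-8, -7, 4)
Solving gives a = (4, -4, 1).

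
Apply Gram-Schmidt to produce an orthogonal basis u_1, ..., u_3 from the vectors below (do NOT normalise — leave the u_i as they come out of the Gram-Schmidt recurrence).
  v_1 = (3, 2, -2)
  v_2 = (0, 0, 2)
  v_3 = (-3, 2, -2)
Orthogonal basis:
  u_1 = (3, 2, -2)
  u_2 = (12/17, 8/17, 26/17)
  u_3 = (-24/13, 36/13, 0)

Apply the Gram-Schmidt recurrence
  u_1 = v_1
  u_i = v_i − Σ_{j<i} ((v_i · u_j) / (u_j · u_j)) · u_j.

Step by step this gives:
  u_1 = (3, 2, -2)
  u_2 = (12/17, 8/17, 26/17)
  u_3 = (-24/13, 36/13, 0)

Orthogonality check:
  u_2 · u_1 = 0 (should be 0)
  u_3 · u_1 = 0 (should be 0)
  u_3 · u_2 = 0 (should be 0)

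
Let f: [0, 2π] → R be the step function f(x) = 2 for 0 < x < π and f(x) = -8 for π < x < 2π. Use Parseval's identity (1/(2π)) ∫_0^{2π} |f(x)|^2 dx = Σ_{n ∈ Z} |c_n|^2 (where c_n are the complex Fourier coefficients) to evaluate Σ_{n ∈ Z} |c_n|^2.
Σ |c_n|^2 = 34

Parseval equates the L^2 energy of f (normalised by 1/(2π)) with the ℓ^2 sum of its Fourier coefficients: (1/(2π)) ∫_0^{2π} |f|^2 = Σ |c_n|^2.
Compute the left side: (1/(2π)) [∫_0^π 2^2 dx + ∫_π^{2π} (-8)^2 dx] = (1/(2π)) · (4π + 64π) = (4 + 64)/2 = 34.
So Σ_{n ∈ Z} |c_n|^2 = 34.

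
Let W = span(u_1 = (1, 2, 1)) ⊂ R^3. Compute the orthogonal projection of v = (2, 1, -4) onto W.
proj_W(v) = (0, 0, 0)

Set up U = [u_1 | ... | u_1] ∈ R^(3×1). The projector onto W = col(U) is P = U (U^T U)^(-1) U^T.
Compute U^T U =
  [6],
and U^T v = (0).
Solve U^T U · c = U^T v for the coefficients: c = (0). The projection is proj_W(v) = U c.
Check: (v - proj_W(v)) · u_1 = 0  (should be 0).
Result: proj_W(v) = (0, 0, 0).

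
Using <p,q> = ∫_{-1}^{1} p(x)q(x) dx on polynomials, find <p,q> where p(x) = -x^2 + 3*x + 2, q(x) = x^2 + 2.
<p,q> = 38/5

Expand the product: p(x)·q(x) = -x^4 + 3*x^3 + 6*x + 4.
∫_{-1}^{1} of each monomial x^k gives [2/(k+1) if k even, 0 if k odd]. Integrating term-by-term (or equivalently evaluating the antiderivative F(x) = -x^5/5 + 3*x^4/4 + 3*x^2 + 4*x at the endpoints):
  F(1) − F(−1) = 151/20 − (-1/20) = 38/5.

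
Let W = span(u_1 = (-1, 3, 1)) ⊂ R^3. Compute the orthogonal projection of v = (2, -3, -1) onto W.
proj_W(v) = (12/11, -36/11, -12/11)

Set up U = [u_1 | ... | u_1] ∈ R^(3×1). The projector onto W = col(U) is P = U (U^T U)^(-1) U^T.
Compute U^T U =
  [11],
and U^T v = (-12).
Solve U^T U · c = U^T v for the coefficients: c = (-12/11). The projection is proj_W(v) = U c.
Check: (v - proj_W(v)) · u_1 = 0  (should be 0).
Result: proj_W(v) = (12/11, -36/11, -12/11).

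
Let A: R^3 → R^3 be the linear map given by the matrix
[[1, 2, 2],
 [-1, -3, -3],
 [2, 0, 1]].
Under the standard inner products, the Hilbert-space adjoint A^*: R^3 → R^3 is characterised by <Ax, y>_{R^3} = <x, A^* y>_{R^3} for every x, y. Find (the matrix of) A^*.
A^* = A^T =
[[1, -1, 2],
 [2, -3, 0],
 [2, -3, 1]]

For real matrices with standard dot products, the defining identity <Ax, y> = <x, A^* y> gives (Ax)^T y = x^T (A^*) y, i.e. x^T A^T y = x^T (A^*) y. Since this holds for all x, y, we must have A^* = A^T. Therefore
A^* =
[[1, -1, 2],
 [2, -3, 0],
 [2, -3, 1]].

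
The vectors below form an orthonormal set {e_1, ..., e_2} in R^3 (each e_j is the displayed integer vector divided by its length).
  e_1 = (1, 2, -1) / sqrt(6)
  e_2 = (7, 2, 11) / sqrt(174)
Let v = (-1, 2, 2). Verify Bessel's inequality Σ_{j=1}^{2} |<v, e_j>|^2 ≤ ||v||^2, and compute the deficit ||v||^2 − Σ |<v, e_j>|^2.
Σ |<v, e_j>|^2 = 65/29; ||v||^2 = 9; deficit = 196/29

Write each e_j = u_j / sqrt(<u_j, u_j>) where u_j is the displayed integer vector. Then <v, e_j> = <v, u_j> / sqrt(<u_j, u_j>), so |<v, e_j>|^2 = <v, u_j>^2 / <u_j, u_j>.
Coefficients: <v, e_1> = 1/sqrt(6), <v, e_2> = 19/sqrt(174).
Square and sum: Σ |<v, e_j>|^2 = 65/29.
Compute ||v||^2 = v·v = 9.
Deficit = 9 − 65/29 = 196/29 ≥ 0, confirming Bessel's inequality. (The deficit equals ||v − Σ <v,e_j> e_j||^2, the squared distance from v to span{e_j}.)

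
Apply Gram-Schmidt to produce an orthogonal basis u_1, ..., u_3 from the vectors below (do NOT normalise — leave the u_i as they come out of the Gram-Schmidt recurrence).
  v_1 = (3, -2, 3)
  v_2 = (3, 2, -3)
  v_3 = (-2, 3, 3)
Orthogonal basis:
  u_1 = (3, -2, 3)
  u_2 = (39/11, 18/11, -27/11)
  u_3 = (0, 45/13, 30/13)

Apply the Gram-Schmidt recurrence
  u_1 = v_1
  u_i = v_i − Σ_{j<i} ((v_i · u_j) / (u_j · u_j)) · u_j.

Step by step this gives:
  u_1 = (3, -2, 3)
  u_2 = (39/11, 18/11, -27/11)
  u_3 = (0, 45/13, 30/13)

Orthogonality check:
  u_2 · u_1 = 0 (should be 0)
  u_3 · u_1 = 0 (should be 0)
  u_3 · u_2 = 0 (should be 0)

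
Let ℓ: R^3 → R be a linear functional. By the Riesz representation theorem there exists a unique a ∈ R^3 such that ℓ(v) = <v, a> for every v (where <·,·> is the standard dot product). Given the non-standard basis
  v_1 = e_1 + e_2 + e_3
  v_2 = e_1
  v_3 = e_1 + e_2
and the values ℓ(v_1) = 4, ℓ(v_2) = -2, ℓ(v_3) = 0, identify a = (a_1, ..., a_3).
a = (-2, 2, 4)

Write a = (a_1, ..., a_3) in the standard basis. For each basis vector v_i, ℓ(v_i) = <v_i, a> is a linear equation in the a_j's. Collect the n equations into a matrix system V a = ℓ, where row i of V is v_i (expressed in the standard basis). Since V is invertible (lower-triangular with 1s on the diagonal, up to permutation), solve by back-substitution:
  V =
[[1, 1, 1],
 [1, 0, 0],
 [1, 1, 0]]
  V a = (4, -2, 0)
Solving gives a = (-2, 2, 4).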